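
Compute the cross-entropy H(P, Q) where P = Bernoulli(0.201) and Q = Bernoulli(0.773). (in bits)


H(P,Q) = -p*log2(q) - (1-p)*log2(1-q). -0.201*log2(0.773) = 0.074663; -0.799*log2(0.227) = 1.709249. H(P,Q) = 0.074663 + 1.709249 = 1.7839

1.7839 bits


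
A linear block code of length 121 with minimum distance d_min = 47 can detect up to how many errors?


Detection capability = d_min - 1 = 47 - 1 = 46

46 errors


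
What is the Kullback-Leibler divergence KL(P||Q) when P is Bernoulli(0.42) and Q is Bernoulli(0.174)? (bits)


KL = p*log2(p/q) + (1-p)*log2((1-p)/(1-q)) = 0.42*log2(0.42/0.174) + 0.58*log2(0.58/0.826) = 0.2381

0.2381 bits


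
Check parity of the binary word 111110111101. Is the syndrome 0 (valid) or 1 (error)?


Syndrome = XOR of all bits = 1 XOR 1 XOR 1 XOR 1 XOR 1 XOR 0 XOR 1 XOR 1 XOR 1 XOR 1 XOR 0 XOR 1 = 0

0


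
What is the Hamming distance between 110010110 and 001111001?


Count differing positions: ^ ^ ^ ^ . ^ ^ ^ ^ = 8 differences

8


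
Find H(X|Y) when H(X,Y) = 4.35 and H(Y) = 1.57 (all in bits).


H(X|Y) = H(X,Y) - H(Y) = 4.35 - 1.57 = 2.78

2.78 bits


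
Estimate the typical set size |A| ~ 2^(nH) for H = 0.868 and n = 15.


log2|A_typical| = nH = 15 * 0.868 = 13.02, so |A_typical| ~ 2^13.02 = 8.306e+03

8.306e+03


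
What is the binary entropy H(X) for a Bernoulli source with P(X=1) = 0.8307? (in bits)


H = -p*log2(p) - (1-p)*log2(1-p). -0.8307*log2(0.8307) = 0.222296; -0.1693*log2(0.1693) = 0.433805. H = 0.222296 + 0.433805 = 0.6561

0.6561 bits


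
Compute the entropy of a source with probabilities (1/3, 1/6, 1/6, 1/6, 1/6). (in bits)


H = -sum(p_i * log2(p_i)). Terms: -(1/3)*log2(1/3) = 0.528321; -(1/6)*log2(1/6) = 0.430827; -(1/6)*log2(1/6) = 0.430827; -(1/6)*log2(1/6) = 0.430827; -(1/6)*log2(1/6) = 0.430827. H = 0.528321 + 0.430827 + 0.430827 + 0.430827 + 0.430827 = 2.2516

2.2516 bits


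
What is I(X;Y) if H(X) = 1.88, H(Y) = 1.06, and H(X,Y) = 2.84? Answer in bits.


I(X;Y) = H(X) + H(Y) - H(X,Y) = 1.88 + 1.06 - 2.84 = 0.1

0.1 bits


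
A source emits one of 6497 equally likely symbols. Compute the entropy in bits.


H = log2(n) = log2(6497) = 12.6656

12.6656 bits


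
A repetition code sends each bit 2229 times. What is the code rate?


Rate = k/n = 1/2229

1/2229


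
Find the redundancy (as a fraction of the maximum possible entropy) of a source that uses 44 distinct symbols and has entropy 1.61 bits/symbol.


H_max = log2(K) = log2(44) = 5.4594 bits/symbol. Redundancy = 1 - H/H_max = 1 - 1.61/5.4594 = 1 - 0.2949 = 0.7051

0.7051


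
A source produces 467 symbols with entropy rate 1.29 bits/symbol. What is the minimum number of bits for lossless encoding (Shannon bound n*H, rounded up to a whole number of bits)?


Minimum bits >= n * H = 467 * 1.29 = 602.43, rounded up to a whole number of bits = 603

603 bits


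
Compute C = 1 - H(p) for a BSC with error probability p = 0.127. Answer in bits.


H(p) = -p*log2(p) - (1-p)*log2(1-p) = -0.127*log2(0.127) - 0.873*log2(0.873) = 0.378092 + 0.171061 = 0.5492. C = 1 - H(p) = 1 - 0.5492 = 0.4508

0.4508 bits


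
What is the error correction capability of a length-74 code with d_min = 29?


Correction capability = floor((d-1)/2) = floor((29-1)/2) = 14

14 errors


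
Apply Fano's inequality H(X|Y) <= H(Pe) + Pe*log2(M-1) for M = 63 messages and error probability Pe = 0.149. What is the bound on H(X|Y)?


H(Pe) = -Pe*log2(Pe) - (1-Pe)*log2(1-Pe) = -0.149*log2(0.149) - 0.851*log2(0.851) = 0.409246 + 0.198086 = 0.6073. Pe*log2(M-1) = 0.149*log2(62) = 0.887175. Bound = H(Pe) + Pe*log2(M-1) = 0.409246 + 0.198086 + 0.887175 = 1.4945

1.4945 bits


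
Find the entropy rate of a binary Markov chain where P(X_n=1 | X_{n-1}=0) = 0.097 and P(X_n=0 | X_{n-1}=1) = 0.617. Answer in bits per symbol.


Stationary distribution: pi_0 = p10/(p01+p10) = 0.8641, pi_1 = 0.1359. Entropy rate H' = pi_0*H(p01) + pi_1*H(p10) = 0.8641*0.4594 + 0.1359*0.9601 = 0.5274

0.5274 bits/symbol


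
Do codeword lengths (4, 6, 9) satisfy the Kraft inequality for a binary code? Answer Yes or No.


Kraft sum = sum(2^(-l_i)) = 0.0801, need <= 1. Result: satisfied (a binary prefix-free code with these lengths exists)

Yes


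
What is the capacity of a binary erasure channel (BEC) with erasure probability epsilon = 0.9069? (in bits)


C = 1 - epsilon = 1 - 0.9069 = 0.0931

0.0931 bits


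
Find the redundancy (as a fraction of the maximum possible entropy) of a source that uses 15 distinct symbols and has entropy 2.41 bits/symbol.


H_max = log2(K) = log2(15) = 3.9069 bits/symbol. Redundancy = 1 - H/H_max = 1 - 2.41/3.9069 = 1 - 0.6169 = 0.3831

0.3831


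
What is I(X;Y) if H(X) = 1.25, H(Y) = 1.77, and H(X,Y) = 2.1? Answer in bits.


I(X;Y) = H(X) + H(Y) - H(X,Y) = 1.25 + 1.77 - 2.1 = 0.92

0.92 bits


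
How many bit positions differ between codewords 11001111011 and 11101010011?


Count differing positions: . . ^ . . ^ . ^ . . . = 3 differences

3


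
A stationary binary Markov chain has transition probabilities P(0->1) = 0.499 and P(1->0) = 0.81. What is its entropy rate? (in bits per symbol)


Stationary distribution: pi_0 = p10/(p01+p10) = 0.6188, pi_1 = 0.3812. Entropy rate H' = pi_0*H(p01) + pi_1*H(p10) = 0.6188*1.0 + 0.3812*0.7015 = 0.8862

0.8862 bits/symbol


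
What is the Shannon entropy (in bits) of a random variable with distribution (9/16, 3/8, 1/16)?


H = -sum(p_i * log2(p_i)). Terms: -(9/16)*log2(9/16) = 0.466917; -(3/8)*log2(3/8) = 0.530639; -(1/16)*log2(1/16) = 0.250000. H = 0.466917 + 0.530639 + 0.250000 = 1.2476

1.2476 bits


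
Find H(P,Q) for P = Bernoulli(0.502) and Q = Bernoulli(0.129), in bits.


H(P,Q) = -p*log2(q) - (1-p)*log2(1-q). -0.502*log2(0.129) = 1.483188; -0.498*log2(0.871) = 0.099229. H(P,Q) = 1.483188 + 0.099229 = 1.5824

1.5824 bits


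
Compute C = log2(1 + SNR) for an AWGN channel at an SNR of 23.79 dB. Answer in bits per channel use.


SNR_linear = 10^(23.79/10) = 239.3316; C = log2(1 + SNR_linear) = log2(1 + 239.3316) = 7.9089

7.9089 bits/channel use


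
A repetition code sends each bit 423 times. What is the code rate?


Rate = k/n = 1/423

1/423


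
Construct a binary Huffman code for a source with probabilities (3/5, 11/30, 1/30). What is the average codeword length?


Huffman construction (repeatedly merge the two least-probable nodes; each merge adds 1 bit to every symbol beneath it): 1/30 + 11/30 = 2/5; 2/5 + 3/5 = 1. Resulting codeword lengths (in the order the probabilities were given): (1, 2, 2). L_avg = sum(p_i * l_i) = 3/5*1 + 11/30*2 + 1/30*2 = 7/5 = 1.4

1.4 bits


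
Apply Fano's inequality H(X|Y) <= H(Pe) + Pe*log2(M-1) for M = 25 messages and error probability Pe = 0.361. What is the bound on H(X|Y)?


H(Pe) = -Pe*log2(Pe) - (1-Pe)*log2(1-Pe) = -0.361*log2(0.361) - 0.639*log2(0.639) = 0.530644 + 0.412866 = 0.9435. Pe*log2(M-1) = 0.361*log2(24) = 1.655171. Bound = H(Pe) + Pe*log2(M-1) = 0.530644 + 0.412866 + 1.655171 = 2.5987

2.5987 bits


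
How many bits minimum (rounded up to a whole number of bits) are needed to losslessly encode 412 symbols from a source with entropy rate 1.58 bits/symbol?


Minimum bits >= n * H = 412 * 1.58 = 650.96, rounded up to a whole number of bits = 651

651 bits


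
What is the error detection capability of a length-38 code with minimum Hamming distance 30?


Detection capability = d_min - 1 = 30 - 1 = 29

29 errors


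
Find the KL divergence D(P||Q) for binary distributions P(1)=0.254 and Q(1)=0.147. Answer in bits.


KL = p*log2(p/q) + (1-p)*log2((1-p)/(1-q)) = 0.254*log2(0.254/0.147) + 0.746*log2(0.746/0.853) = 0.0562

0.0562 bits


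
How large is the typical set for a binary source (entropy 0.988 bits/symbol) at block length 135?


log2|A_typical| = nH = 135 * 0.988 = 133.38, so |A_typical| ~ 2^133.38 = 1.417e+40

1.417e+40


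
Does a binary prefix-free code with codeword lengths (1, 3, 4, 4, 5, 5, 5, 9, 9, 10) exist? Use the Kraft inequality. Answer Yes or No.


Kraft sum = sum(2^(-l_i)) = 0.8486, need <= 1. Result: satisfied (a binary prefix-free code with these lengths exists)

Yes


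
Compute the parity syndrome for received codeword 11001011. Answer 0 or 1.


Syndrome = XOR of all bits = 1 XOR 1 XOR 0 XOR 0 XOR 1 XOR 0 XOR 1 XOR 1 = 1

1


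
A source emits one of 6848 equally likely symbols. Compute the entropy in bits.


H = log2(n) = log2(6848) = 12.7415

12.7415 bits


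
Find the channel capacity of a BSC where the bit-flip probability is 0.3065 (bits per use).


H(p) = -p*log2(p) - (1-p)*log2(1-p) = -0.3065*log2(0.3065) - 0.6935*log2(0.6935) = 0.522902 + 0.366190 = 0.8891. C = 1 - H(p) = 1 - 0.8891 = 0.1109

0.1109 bits


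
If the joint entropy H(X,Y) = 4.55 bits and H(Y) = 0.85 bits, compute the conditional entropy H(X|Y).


H(X|Y) = H(X,Y) - H(Y) = 4.55 - 0.85 = 3.7

3.7 bits


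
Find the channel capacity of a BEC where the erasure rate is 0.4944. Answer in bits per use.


C = 1 - epsilon = 1 - 0.4944 = 0.5056

0.5056 bits


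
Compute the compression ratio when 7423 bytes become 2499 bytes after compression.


Ratio = original / compressed = 7423 / 2499 = 2.9704

2.9704


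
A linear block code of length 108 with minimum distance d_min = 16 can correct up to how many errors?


Correction capability = floor((d-1)/2) = floor((16-1)/2) = 7

7 errors


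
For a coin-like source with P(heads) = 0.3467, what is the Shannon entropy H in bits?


H = -p*log2(p) - (1-p)*log2(1-p). -0.3467*log2(0.3467) = 0.529841; -0.6533*log2(0.6533) = 0.401245. H = 0.529841 + 0.401245 = 0.9311

0.9311 bits


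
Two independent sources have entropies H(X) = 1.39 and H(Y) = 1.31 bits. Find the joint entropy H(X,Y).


For independent variables, H(X,Y) = H(X) + H(Y) = 1.39 + 1.31 = 2.7

2.7 bits


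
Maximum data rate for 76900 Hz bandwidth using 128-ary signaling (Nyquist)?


Rate = 2 * B * log2(M) = 2 * 76900 * 7.0 = 1076600.0

1076600.0 bps


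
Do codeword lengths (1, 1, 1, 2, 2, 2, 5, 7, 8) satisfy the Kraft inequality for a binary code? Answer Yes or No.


Kraft sum = sum(2^(-l_i)) = 2.293, need <= 1. Result: violated (a binary prefix-free code with these lengths cannot exist)

No


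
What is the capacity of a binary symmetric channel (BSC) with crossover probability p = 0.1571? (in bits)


H(p) = -p*log2(p) - (1-p)*log2(1-p) = -0.1571*log2(0.1571) - 0.8429*log2(0.8429) = 0.419495 + 0.207831 = 0.6273. C = 1 - H(p) = 1 - 0.6273 = 0.3727

0.3727 bits


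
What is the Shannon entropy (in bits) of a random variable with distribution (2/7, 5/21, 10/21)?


H = -sum(p_i * log2(p_i)). Terms: -(2/7)*log2(2/7) = 0.516387; -(5/21)*log2(5/21) = 0.492950; -(10/21)*log2(10/21) = 0.509709. H = 0.516387 + 0.492950 + 0.509709 = 1.519

1.519 bits


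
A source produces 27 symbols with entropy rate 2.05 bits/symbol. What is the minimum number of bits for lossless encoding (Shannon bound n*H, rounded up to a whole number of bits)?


Minimum bits >= n * H = 27 * 2.05 = 55.35, rounded up to a whole number of bits = 56

56 bits


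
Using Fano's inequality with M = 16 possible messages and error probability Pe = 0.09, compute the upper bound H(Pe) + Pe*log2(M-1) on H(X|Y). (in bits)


H(Pe) = -Pe*log2(Pe) - (1-Pe)*log2(1-Pe) = -0.09*log2(0.09) - 0.91*log2(0.91) = 0.312654 + 0.123816 = 0.4365. Pe*log2(M-1) = 0.09*log2(15) = 0.351620. Bound = H(Pe) + Pe*log2(M-1) = 0.312654 + 0.123816 + 0.351620 = 0.7881

0.7881 bits


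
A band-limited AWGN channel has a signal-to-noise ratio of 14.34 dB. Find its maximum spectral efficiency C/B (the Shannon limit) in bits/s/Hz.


SNR_linear = 10^(14.34/10) = 27.1644; C/B = log2(1 + SNR_linear) = log2(1 + 27.1644) = 4.8158

4.8158 bits/s/Hz


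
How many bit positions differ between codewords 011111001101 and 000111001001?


Count differing positions: . ^ ^ . . . . . . ^ . . = 3 differences

3


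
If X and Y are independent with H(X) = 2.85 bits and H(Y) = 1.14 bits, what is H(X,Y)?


For independent variables, H(X,Y) = H(X) + H(Y) = 2.85 + 1.14 = 3.99

3.99 bits


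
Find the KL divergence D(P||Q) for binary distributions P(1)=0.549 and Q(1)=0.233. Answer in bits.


KL = p*log2(p/q) + (1-p)*log2((1-p)/(1-q)) = 0.549*log2(0.549/0.233) + 0.451*log2(0.451/0.767) = 0.3333

0.3333 bits


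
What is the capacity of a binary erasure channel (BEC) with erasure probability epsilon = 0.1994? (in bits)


C = 1 - epsilon = 1 - 0.1994 = 0.8006

0.8006 bits


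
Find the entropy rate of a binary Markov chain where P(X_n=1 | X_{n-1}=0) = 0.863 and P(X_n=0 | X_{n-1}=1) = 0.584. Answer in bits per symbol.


Stationary distribution: pi_0 = p10/(p01+p10) = 0.4036, pi_1 = 0.5964. Entropy rate H' = pi_0*H(p01) + pi_1*H(p10) = 0.4036*0.5763 + 0.5964*0.9795 = 0.8168

0.8168 bits/symbol


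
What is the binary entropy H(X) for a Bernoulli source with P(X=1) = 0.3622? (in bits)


H = -p*log2(p) - (1-p)*log2(1-p). -0.3622*log2(0.3622) = 0.530674; -0.6378*log2(0.6378) = 0.413820. H = 0.530674 + 0.413820 = 0.9445

0.9445 bits


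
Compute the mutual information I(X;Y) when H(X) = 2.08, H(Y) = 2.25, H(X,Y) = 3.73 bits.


I(X;Y) = H(X) + H(Y) - H(X,Y) = 2.08 + 2.25 - 3.73 = 0.6

0.6 bits


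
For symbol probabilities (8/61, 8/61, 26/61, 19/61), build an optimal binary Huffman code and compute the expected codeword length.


Huffman construction (repeatedly merge the two least-probable nodes; each merge adds 1 bit to every symbol beneath it): 8/61 + 8/61 = 16/61; 16/61 + 19/61 = 35/61; 26/61 + 35/61 = 1. Resulting codeword lengths (in the order the probabilities were given): (3, 3, 1, 2). L_avg = sum(p_i * l_i) = 8/61*3 + 8/61*3 + 26/61*1 + 19/61*2 = 112/61 = 1.8361

1.8361 bits


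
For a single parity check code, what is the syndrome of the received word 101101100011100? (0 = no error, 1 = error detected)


Syndrome = XOR of all bits = 1 XOR 0 XOR 1 XOR 1 XOR 0 XOR 1 XOR 1 XOR 0 XOR 0 XOR 0 XOR 1 XOR 1 XOR 1 XOR 0 XOR 0 = 0

0


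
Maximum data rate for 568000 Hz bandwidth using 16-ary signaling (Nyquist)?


Rate = 2 * B * log2(M) = 2 * 568000 * 4.0 = 4544000.0

4544000.0 bps


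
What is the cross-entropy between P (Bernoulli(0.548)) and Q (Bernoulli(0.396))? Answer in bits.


H(P,Q) = -p*log2(q) - (1-p)*log2(1-q). -0.548*log2(0.396) = 0.732362; -0.452*log2(0.604) = 0.328776. H(P,Q) = 0.732362 + 0.328776 = 1.0611

1.0611 bits


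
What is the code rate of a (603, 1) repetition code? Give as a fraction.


Rate = k/n = 1/603

1/603


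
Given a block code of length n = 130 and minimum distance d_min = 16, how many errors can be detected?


Detection capability = d_min - 1 = 16 - 1 = 15

15 errors


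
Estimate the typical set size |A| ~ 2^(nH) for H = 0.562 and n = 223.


log2|A_typical| = nH = 223 * 0.562 = 125.326, so |A_typical| ~ 2^125.326 = 5.332e+37

5.332e+37


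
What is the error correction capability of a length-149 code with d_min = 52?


Correction capability = floor((d-1)/2) = floor((52-1)/2) = 25

25 errors


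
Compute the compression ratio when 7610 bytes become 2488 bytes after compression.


Ratio = original / compressed = 7610 / 2488 = 3.0587

3.0587


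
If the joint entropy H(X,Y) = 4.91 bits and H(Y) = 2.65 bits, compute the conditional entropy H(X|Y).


H(X|Y) = H(X,Y) - H(Y) = 4.91 - 2.65 = 2.26

2.26 bits


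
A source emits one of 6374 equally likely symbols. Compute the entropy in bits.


H = log2(n) = log2(6374) = 12.638

12.638 bits


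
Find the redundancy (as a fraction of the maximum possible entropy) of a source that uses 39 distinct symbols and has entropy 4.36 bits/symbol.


H_max = log2(K) = log2(39) = 5.2854 bits/symbol. Redundancy = 1 - H/H_max = 1 - 4.36/5.2854 = 1 - 0.8249 = 0.1751

0.1751


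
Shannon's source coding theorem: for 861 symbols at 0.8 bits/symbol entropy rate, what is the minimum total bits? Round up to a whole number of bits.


Minimum bits >= n * H = 861 * 0.8 = 688.8, rounded up to a whole number of bits = 689

689 bits


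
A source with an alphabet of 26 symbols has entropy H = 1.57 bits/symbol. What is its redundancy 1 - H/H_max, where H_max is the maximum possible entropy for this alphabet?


H_max = log2(K) = log2(26) = 4.7004 bits/symbol. Redundancy = 1 - H/H_max = 1 - 1.57/4.7004 = 1 - 0.334 = 0.666

0.666


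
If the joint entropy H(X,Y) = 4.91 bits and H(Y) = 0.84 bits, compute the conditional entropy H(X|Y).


H(X|Y) = H(X,Y) - H(Y) = 4.91 - 0.84 = 4.07

4.07 bits


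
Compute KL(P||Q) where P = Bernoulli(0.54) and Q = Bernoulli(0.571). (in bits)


KL = p*log2(p/q) + (1-p)*log2((1-p)/(1-q)) = 0.54*log2(0.54/0.571) + 0.46*log2(0.46/0.429) = 0.0028

0.0028 bits


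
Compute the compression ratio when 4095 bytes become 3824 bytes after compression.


Ratio = original / compressed = 4095 / 3824 = 1.0709

1.0709


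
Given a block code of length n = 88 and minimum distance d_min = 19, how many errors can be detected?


Detection capability = d_min - 1 = 19 - 1 = 18

18 errors


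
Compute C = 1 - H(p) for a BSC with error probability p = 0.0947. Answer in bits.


H(p) = -p*log2(p) - (1-p)*log2(1-p) = -0.0947*log2(0.0947) - 0.9053*log2(0.9053) = 0.322027 + 0.129940 = 0.452. C = 1 - H(p) = 1 - 0.452 = 0.548

0.548 bits


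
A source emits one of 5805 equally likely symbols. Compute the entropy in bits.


H = log2(n) = log2(5805) = 12.5031

12.5031 bits


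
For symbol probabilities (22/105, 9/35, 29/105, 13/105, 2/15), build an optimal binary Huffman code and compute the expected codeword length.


Huffman construction (repeatedly merge the two least-probable nodes; each merge adds 1 bit to every symbol beneath it): 13/105 + 2/15 = 9/35; 22/105 + 9/35 = 7/15; 9/35 + 29/105 = 8/15; 7/15 + 8/15 = 1. Resulting codeword lengths (in the order the probabilities were given): (2, 2, 2, 3, 3). L_avg = sum(p_i * l_i) = 22/105*2 + 9/35*2 + 29/105*2 + 13/105*3 + 2/15*3 = 79/35 = 2.2571

2.2571 bits


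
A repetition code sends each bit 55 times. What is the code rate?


Rate = k/n = 1/55

1/55


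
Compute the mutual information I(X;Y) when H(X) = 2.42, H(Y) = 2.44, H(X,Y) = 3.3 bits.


I(X;Y) = H(X) + H(Y) - H(X,Y) = 2.42 + 2.44 - 3.3 = 1.56

1.56 bits


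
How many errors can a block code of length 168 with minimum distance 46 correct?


Correction capability = floor((d-1)/2) = floor((46-1)/2) = 22

22 errors


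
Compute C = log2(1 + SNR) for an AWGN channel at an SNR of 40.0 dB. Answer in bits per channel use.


SNR_linear = 10^(40.0/10) = 10000.0; C = log2(1 + SNR_linear) = log2(1 + 10000.0) = 13.2879

13.2879 bits/channel use


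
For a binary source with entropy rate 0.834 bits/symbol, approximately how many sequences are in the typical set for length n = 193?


log2|A_typical| = nH = 193 * 0.834 = 160.962, so |A_typical| ~ 2^160.962 = 2.847e+48

2.847e+48


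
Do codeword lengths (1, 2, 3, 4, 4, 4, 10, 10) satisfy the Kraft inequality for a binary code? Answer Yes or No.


Kraft sum = sum(2^(-l_i)) = 1.0645, need <= 1. Result: violated (a binary prefix-free code with these lengths cannot exist)

No


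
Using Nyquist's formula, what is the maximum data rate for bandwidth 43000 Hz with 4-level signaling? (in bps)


Rate = 2 * B * log2(M) = 2 * 43000 * 2.0 = 172000.0

172000.0 bps


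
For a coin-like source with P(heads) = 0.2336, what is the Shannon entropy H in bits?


H = -p*log2(p) - (1-p)*log2(1-p). -0.2336*log2(0.2336) = 0.490067; -0.7664*log2(0.7664) = 0.294168. H = 0.490067 + 0.294168 = 0.7842

0.7842 bits


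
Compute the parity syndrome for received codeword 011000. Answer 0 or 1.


Syndrome = XOR of all bits = 0 XOR 1 XOR 1 XOR 0 XOR 0 XOR 0 = 0

0


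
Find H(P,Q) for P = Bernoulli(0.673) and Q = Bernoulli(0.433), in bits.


H(P,Q) = -p*log2(q) - (1-p)*log2(1-q). -0.673*log2(0.433) = 0.812689; -0.327*log2(0.567) = 0.267675. H(P,Q) = 0.812689 + 0.267675 = 1.0804

1.0804 bits


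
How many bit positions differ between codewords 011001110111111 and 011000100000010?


Count differing positions: . . . . . ^ . ^ . ^ ^ ^ ^ . ^ = 7 differences

7


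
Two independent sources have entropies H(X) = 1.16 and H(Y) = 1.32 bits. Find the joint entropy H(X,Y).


For independent variables, H(X,Y) = H(X) + H(Y) = 1.16 + 1.32 = 2.48

2.48 bits


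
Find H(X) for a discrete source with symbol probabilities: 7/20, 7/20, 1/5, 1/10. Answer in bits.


H = -sum(p_i * log2(p_i)). Terms: -(7/20)*log2(7/20) = 0.530101; -(7/20)*log2(7/20) = 0.530101; -(1/5)*log2(1/5) = 0.464386; -(1/10)*log2(1/10) = 0.332193. H = 0.530101 + 0.530101 + 0.464386 + 0.332193 = 1.8568

1.8568 bits


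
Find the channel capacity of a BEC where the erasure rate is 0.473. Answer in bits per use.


C = 1 - epsilon = 1 - 0.473 = 0.527

0.527 bits


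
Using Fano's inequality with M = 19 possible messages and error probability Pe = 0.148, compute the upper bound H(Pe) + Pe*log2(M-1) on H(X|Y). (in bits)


H(Pe) = -Pe*log2(Pe) - (1-Pe)*log2(1-Pe) = -0.148*log2(0.148) - 0.852*log2(0.852) = 0.407937 + 0.196876 = 0.6048. Pe*log2(M-1) = 0.148*log2(18) = 0.617149. Bound = H(Pe) + Pe*log2(M-1) = 0.407937 + 0.196876 + 0.617149 = 1.222

1.222 bits


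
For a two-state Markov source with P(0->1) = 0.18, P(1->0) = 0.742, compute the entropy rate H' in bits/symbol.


Stationary distribution: pi_0 = p10/(p01+p10) = 0.8048, pi_1 = 0.1952. Entropy rate H' = pi_0*H(p01) + pi_1*H(p10) = 0.8048*0.6801 + 0.1952*0.8237 = 0.7081

0.7081 bits/symbol


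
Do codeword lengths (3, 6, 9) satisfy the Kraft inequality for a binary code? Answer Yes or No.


Kraft sum = sum(2^(-l_i)) = 0.1426, need <= 1. Result: satisfied (a binary prefix-free code with these lengths exists)

Yes


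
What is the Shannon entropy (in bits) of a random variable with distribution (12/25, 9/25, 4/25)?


H = -sum(p_i * log2(p_i)). Terms: -(12/25)*log2(12/25) = 0.508269; -(9/25)*log2(9/25) = 0.530615; -(4/25)*log2(4/25) = 0.423017. H = 0.508269 + 0.530615 + 0.423017 = 1.4619

1.4619 bits


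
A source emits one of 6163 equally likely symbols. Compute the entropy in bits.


H = log2(n) = log2(6163) = 12.5894

12.5894 bits


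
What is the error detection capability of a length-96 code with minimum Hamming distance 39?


Detection capability = d_min - 1 = 39 - 1 = 38

38 errors


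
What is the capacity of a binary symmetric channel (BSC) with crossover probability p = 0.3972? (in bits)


H(p) = -p*log2(p) - (1-p)*log2(1-p) = -0.3972*log2(0.3972) - 0.6028*log2(0.6028) = 0.529095 + 0.440194 = 0.9693. C = 1 - H(p) = 1 - 0.9693 = 0.0307

0.0307 bits


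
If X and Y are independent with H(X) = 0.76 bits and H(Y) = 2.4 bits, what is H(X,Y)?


For independent variables, H(X,Y) = H(X) + H(Y) = 0.76 + 2.4 = 3.16

3.16 bits


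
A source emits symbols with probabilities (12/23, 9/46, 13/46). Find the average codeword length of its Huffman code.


Huffman construction (repeatedly merge the two least-probable nodes; each merge adds 1 bit to every symbol beneath it): 9/46 + 13/46 = 11/23; 11/23 + 12/23 = 1. Resulting codeword lengths (in the order the probabilities were given): (1, 2, 2). L_avg = sum(p_i * l_i) = 12/23*1 + 9/46*2 + 13/46*2 = 34/23 = 1.4783

1.4783 bits


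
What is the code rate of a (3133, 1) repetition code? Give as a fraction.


Rate = k/n = 1/3133

1/3133


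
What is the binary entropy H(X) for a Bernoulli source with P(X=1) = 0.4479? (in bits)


H = -p*log2(p) - (1-p)*log2(1-p). -0.4479*log2(0.4479) = 0.519005; -0.5521*log2(0.5521) = 0.473149. H = 0.519005 + 0.473149 = 0.9922

0.9922 bits


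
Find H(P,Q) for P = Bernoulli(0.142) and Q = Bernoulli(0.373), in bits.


H(P,Q) = -p*log2(q) - (1-p)*log2(1-q). -0.142*log2(0.373) = 0.202031; -0.858*log2(0.627) = 0.577831. H(P,Q) = 0.202031 + 0.577831 = 0.7799

0.7799 bits


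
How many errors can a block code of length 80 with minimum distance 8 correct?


Correction capability = floor((d-1)/2) = floor((8-1)/2) = 3

3 errors


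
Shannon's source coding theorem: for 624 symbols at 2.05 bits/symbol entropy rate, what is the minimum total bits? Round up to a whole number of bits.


Minimum bits >= n * H = 624 * 2.05 = 1279.2, rounded up to a whole number of bits = 1280

1280 bits


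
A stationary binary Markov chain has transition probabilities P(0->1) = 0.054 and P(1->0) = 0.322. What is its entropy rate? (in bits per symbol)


Stationary distribution: pi_0 = p10/(p01+p10) = 0.8564, pi_1 = 0.1436. Entropy rate H' = pi_0*H(p01) + pi_1*H(p10) = 0.8564*0.3032 + 0.1436*0.9065 = 0.3898

0.3898 bits/symbol


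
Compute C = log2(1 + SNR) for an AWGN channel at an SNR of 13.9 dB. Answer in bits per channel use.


SNR_linear = 10^(13.9/10) = 24.5471; C = log2(1 + SNR_linear) = log2(1 + 24.5471) = 4.6751

4.6751 bits/channel use


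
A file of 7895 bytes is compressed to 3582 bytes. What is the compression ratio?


Ratio = original / compressed = 7895 / 3582 = 2.2041

2.2041


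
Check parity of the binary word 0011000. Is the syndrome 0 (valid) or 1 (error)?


Syndrome = XOR of all bits = 0 XOR 0 XOR 1 XOR 1 XOR 0 XOR 0 XOR 0 = 0

0


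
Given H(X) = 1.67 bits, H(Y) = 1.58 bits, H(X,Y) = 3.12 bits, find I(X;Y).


I(X;Y) = H(X) + H(Y) - H(X,Y) = 1.67 + 1.58 - 3.12 = 0.13

0.13 bits


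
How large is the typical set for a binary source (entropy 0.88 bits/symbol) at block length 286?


log2|A_typical| = nH = 286 * 0.88 = 251.68, so |A_typical| ~ 2^251.68 = 5.797e+75

5.797e+75


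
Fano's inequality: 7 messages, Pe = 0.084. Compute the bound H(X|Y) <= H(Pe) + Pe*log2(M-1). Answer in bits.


H(Pe) = -Pe*log2(Pe) - (1-Pe)*log2(1-Pe) = -0.084*log2(0.084) - 0.916*log2(0.916) = 0.300171 + 0.115948 = 0.4161. Pe*log2(M-1) = 0.084*log2(6) = 0.217137. Bound = H(Pe) + Pe*log2(M-1) = 0.300171 + 0.115948 + 0.217137 = 0.6333

0.6333 bits


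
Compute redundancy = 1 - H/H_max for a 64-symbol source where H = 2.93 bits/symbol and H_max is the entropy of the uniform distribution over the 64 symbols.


H_max = log2(K) = log2(64) = 6.0 bits/symbol. Redundancy = 1 - H/H_max = 1 - 2.93/6.0 = 1 - 0.4883 = 0.5117

0.5117


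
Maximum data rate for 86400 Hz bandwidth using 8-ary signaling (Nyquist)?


Rate = 2 * B * log2(M) = 2 * 86400 * 3.0 = 518400.0

518400.0 bps


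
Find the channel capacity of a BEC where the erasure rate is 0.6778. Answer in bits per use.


C = 1 - epsilon = 1 - 0.6778 = 0.3222

0.3222 bits


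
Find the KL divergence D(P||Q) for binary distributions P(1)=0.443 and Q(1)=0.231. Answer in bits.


KL = p*log2(p/q) + (1-p)*log2((1-p)/(1-q)) = 0.443*log2(0.443/0.231) + 0.557*log2(0.557/0.769) = 0.157

0.157 bits


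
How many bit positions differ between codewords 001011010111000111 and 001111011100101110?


Count differing positions: . . . ^ . . . . ^ . ^ ^ ^ . ^ . . ^ = 7 differences

7


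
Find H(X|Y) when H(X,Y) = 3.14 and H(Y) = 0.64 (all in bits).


H(X|Y) = H(X,Y) - H(Y) = 3.14 - 0.64 = 2.5

2.5 bits


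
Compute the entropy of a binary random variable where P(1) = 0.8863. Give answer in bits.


H = -p*log2(p) - (1-p)*log2(1-p). -0.8863*log2(0.8863) = 0.154334; -0.1137*log2(0.1137) = 0.356642. H = 0.154334 + 0.356642 = 0.511

0.511 bits


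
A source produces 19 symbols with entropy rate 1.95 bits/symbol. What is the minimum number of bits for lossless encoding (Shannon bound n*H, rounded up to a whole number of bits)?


Minimum bits >= n * H = 19 * 1.95 = 37.05, rounded up to a whole number of bits = 38

38 bits


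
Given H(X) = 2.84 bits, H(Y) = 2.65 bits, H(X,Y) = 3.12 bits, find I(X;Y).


I(X;Y) = H(X) + H(Y) - H(X,Y) = 2.84 + 2.65 - 3.12 = 2.37

2.37 bits


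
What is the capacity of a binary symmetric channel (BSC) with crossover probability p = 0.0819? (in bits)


H(p) = -p*log2(p) - (1-p)*log2(1-p) = -0.0819*log2(0.0819) - 0.9181*log2(0.9181) = 0.295658 + 0.113180 = 0.4088. C = 1 - H(p) = 1 - 0.4088 = 0.5912

0.5912 bits


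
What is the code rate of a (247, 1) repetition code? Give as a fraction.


Rate = k/n = 1/247

1/247


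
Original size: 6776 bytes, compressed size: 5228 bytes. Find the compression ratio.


Ratio = original / compressed = 6776 / 5228 = 1.2961

1.2961


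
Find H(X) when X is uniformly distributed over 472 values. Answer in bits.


H = log2(n) = log2(472) = 8.8826

8.8826 bits


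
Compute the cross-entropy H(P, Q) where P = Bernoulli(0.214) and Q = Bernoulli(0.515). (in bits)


H(P,Q) = -p*log2(q) - (1-p)*log2(1-q). -0.214*log2(0.515) = 0.204874; -0.786*log2(0.485) = 0.820539. H(P,Q) = 0.204874 + 0.820539 = 1.0254

1.0254 bits


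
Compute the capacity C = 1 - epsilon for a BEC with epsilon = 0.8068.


C = 1 - epsilon = 1 - 0.8068 = 0.1932

0.1932 bits


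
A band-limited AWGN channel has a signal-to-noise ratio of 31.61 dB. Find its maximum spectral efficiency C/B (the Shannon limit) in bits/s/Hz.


SNR_linear = 10^(31.61/10) = 1448.7719; C/B = log2(1 + SNR_linear) = log2(1 + 1448.7719) = 10.5016

10.5016 bits/s/Hz


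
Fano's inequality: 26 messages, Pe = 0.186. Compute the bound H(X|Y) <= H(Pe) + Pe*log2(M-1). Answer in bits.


H(Pe) = -Pe*log2(Pe) - (1-Pe)*log2(1-Pe) = -0.186*log2(0.186) - 0.814*log2(0.814) = 0.451352 + 0.241676 = 0.693. Pe*log2(M-1) = 0.186*log2(25) = 0.863757. Bound = H(Pe) + Pe*log2(M-1) = 0.451352 + 0.241676 + 0.863757 = 1.5568

1.5568 bits


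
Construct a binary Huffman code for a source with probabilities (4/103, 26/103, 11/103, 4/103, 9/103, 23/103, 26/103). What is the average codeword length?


Huffman construction (repeatedly merge the two least-probable nodes; each merge adds 1 bit to every symbol beneath it): 4/103 + 4/103 = 8/103; 8/103 + 9/103 = 17/103; 11/103 + 17/103 = 28/103; 23/103 + 26/103 = 49/103; 26/103 + 28/103 = 54/103; 49/103 + 54/103 = 1. Resulting codeword lengths (in the order the probabilities were given): (5, 2, 3, 5, 4, 2, 2). L_avg = sum(p_i * l_i) = 4/103*5 + 26/103*2 + 11/103*3 + 4/103*5 + 9/103*4 + 23/103*2 + 26/103*2 = 259/103 = 2.5146

2.5146 bits


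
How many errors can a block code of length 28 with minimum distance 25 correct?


Correction capability = floor((d-1)/2) = floor((25-1)/2) = 12

12 errors


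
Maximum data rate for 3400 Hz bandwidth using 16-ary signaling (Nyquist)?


Rate = 2 * B * log2(M) = 2 * 3400 * 4.0 = 27200.0

27200.0 bps


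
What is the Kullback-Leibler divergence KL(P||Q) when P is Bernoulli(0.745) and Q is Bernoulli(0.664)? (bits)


KL = p*log2(p/q) + (1-p)*log2((1-p)/(1-q)) = 0.745*log2(0.745/0.664) + 0.255*log2(0.255/0.336) = 0.0222

0.0222 bits


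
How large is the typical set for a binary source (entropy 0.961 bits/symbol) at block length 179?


log2|A_typical| = nH = 179 * 0.961 = 172.019, so |A_typical| ~ 2^172.019 = 6.066e+51

6.066e+51


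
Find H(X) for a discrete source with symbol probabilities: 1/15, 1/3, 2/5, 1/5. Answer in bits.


H = -sum(p_i * log2(p_i)). Terms: -(1/15)*log2(1/15) = 0.260459; -(1/3)*log2(1/3) = 0.528321; -(2/5)*log2(2/5) = 0.528771; -(1/5)*log2(1/5) = 0.464386. H = 0.260459 + 0.528321 + 0.528771 + 0.464386 = 1.7819

1.7819 bits


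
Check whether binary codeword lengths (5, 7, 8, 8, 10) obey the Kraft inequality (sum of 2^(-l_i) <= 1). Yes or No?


Kraft sum = sum(2^(-l_i)) = 0.0479, need <= 1. Result: satisfied (a binary prefix-free code with these lengths exists)

Yes


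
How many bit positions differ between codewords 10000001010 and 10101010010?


Count differing positions: . . ^ . ^ . ^ ^ . . . = 4 differences

4


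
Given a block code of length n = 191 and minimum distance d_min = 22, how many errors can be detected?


Detection capability = d_min - 1 = 22 - 1 = 21

21 errors


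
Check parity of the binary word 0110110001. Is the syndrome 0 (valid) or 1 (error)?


Syndrome = XOR of all bits = 0 XOR 1 XOR 1 XOR 0 XOR 1 XOR 1 XOR 0 XOR 0 XOR 0 XOR 1 = 1

1


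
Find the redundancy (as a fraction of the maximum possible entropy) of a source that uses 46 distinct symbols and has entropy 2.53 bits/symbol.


H_max = log2(K) = log2(46) = 5.5236 bits/symbol. Redundancy = 1 - H/H_max = 1 - 2.53/5.5236 = 1 - 0.458 = 0.542

0.542


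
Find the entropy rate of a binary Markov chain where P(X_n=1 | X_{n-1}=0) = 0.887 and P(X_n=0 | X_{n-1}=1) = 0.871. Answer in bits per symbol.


Stationary distribution: pi_0 = p10/(p01+p10) = 0.4954, pi_1 = 0.5046. Entropy rate H' = pi_0*H(p01) + pi_1*H(p10) = 0.4954*0.5089 + 0.5046*0.5547 = 0.532

0.532 bits/symbol


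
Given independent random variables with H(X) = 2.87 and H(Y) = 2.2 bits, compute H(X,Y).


For independent variables, H(X,Y) = H(X) + H(Y) = 2.87 + 2.2 = 5.07

5.07 bits


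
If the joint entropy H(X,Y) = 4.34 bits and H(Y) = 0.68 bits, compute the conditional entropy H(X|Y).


H(X|Y) = H(X,Y) - H(Y) = 4.34 - 0.68 = 3.66

3.66 bits


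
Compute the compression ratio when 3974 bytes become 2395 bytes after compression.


Ratio = original / compressed = 3974 / 2395 = 1.6593

1.6593


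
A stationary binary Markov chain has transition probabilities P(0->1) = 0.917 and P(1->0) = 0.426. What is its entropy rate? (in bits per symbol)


Stationary distribution: pi_0 = p10/(p01+p10) = 0.3172, pi_1 = 0.6828. Entropy rate H' = pi_0*H(p01) + pi_1*H(p10) = 0.3172*0.4127 + 0.6828*0.9841 = 0.8029

0.8029 bits/symbol


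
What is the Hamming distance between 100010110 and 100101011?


Count differing positions: . . . ^ ^ ^ ^ . ^ = 5 differences

5


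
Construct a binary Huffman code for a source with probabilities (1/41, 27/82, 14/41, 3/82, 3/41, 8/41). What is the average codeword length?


Huffman construction (repeatedly merge the two least-probable nodes; each merge adds 1 bit to every symbol beneath it): 1/41 + 3/82 = 5/82; 5/82 + 3/41 = 11/82; 11/82 + 8/41 = 27/82; 27/82 + 27/82 = 27/41; 14/41 + 27/41 = 1. Resulting codeword lengths (in the order the probabilities were given): (5, 2, 1, 5, 4, 3). L_avg = sum(p_i * l_i) = 1/41*5 + 27/82*2 + 14/41*1 + 3/82*5 + 3/41*4 + 8/41*3 = 179/82 = 2.1829

2.1829 bits


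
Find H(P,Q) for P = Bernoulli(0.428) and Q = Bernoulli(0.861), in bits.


H(P,Q) = -p*log2(q) - (1-p)*log2(1-q). -0.428*log2(0.861) = 0.092412; -0.572*log2(0.139) = 1.628394. H(P,Q) = 0.092412 + 1.628394 = 1.7208

1.7208 bits


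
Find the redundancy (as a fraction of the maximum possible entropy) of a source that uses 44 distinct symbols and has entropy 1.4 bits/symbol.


H_max = log2(K) = log2(44) = 5.4594 bits/symbol. Redundancy = 1 - H/H_max = 1 - 1.4/5.4594 = 1 - 0.2564 = 0.7436

0.7436


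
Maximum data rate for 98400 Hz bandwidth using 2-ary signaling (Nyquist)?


Rate = 2 * B * log2(M) = 2 * 98400 * 1.0 = 196800.0

196800.0 bps


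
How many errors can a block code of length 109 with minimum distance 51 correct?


Correction capability = floor((d-1)/2) = floor((51-1)/2) = 25

25 errors


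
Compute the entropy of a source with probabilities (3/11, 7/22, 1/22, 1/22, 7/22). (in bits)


H = -sum(p_i * log2(p_i)). Terms: -(3/11)*log2(3/11) = 0.511219; -(7/22)*log2(7/22) = 0.525661; -(1/22)*log2(1/22) = 0.202701; -(1/22)*log2(1/22) = 0.202701; -(7/22)*log2(7/22) = 0.525661. H = 0.511219 + 0.525661 + 0.202701 + 0.202701 + 0.525661 = 1.9679

1.9679 bits


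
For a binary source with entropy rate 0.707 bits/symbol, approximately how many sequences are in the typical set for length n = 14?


log2|A_typical| = nH = 14 * 0.707 = 9.898, so |A_typical| ~ 2^9.898 = 9.541e+02

9.541e+02


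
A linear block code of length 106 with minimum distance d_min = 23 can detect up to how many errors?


Detection capability = d_min - 1 = 23 - 1 = 22

22 errors


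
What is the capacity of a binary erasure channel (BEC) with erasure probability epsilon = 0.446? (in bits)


C = 1 - epsilon = 1 - 0.446 = 0.554

0.554 bits


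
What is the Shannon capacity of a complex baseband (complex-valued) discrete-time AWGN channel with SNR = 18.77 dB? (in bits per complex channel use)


SNR_linear = 10^(18.77/10) = 75.3356; C = log2(1 + SNR_linear) = log2(1 + 75.3356) = 6.2543

6.2543 bits/channel use


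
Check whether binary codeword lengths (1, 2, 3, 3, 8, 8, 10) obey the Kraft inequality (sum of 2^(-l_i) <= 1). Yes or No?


Kraft sum = sum(2^(-l_i)) = 1.0088, need <= 1. Result: violated (a binary prefix-free code with these lengths cannot exist)

No


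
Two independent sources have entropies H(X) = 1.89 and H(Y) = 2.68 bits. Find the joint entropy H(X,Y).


For independent variables, H(X,Y) = H(X) + H(Y) = 1.89 + 2.68 = 4.57

4.57 bits


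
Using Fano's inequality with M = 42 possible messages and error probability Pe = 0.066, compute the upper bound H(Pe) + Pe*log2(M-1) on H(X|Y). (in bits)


H(Pe) = -Pe*log2(Pe) - (1-Pe)*log2(1-Pe) = -0.066*log2(0.066) - 0.934*log2(0.934) = 0.258812 + 0.092004 = 0.3508. Pe*log2(M-1) = 0.066*log2(41) = 0.353598. Bound = H(Pe) + Pe*log2(M-1) = 0.258812 + 0.092004 + 0.353598 = 0.7044

0.7044 bits


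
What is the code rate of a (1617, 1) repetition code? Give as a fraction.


Rate = k/n = 1/1617

1/1617


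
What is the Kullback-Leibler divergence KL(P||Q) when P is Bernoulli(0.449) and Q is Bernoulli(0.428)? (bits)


KL = p*log2(p/q) + (1-p)*log2((1-p)/(1-q)) = 0.449*log2(0.449/0.428) + 0.551*log2(0.551/0.572) = 0.0013

0.0013 bits


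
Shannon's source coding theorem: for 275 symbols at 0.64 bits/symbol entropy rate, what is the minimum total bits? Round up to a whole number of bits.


Minimum bits >= n * H = 275 * 0.64 = 176.0, rounded up to a whole number of bits = 176

176 bits


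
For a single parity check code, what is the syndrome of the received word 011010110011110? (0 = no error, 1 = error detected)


Syndrome = XOR of all bits = 0 XOR 1 XOR 1 XOR 0 XOR 1 XOR 0 XOR 1 XOR 1 XOR 0 XOR 0 XOR 1 XOR 1 XOR 1 XOR 1 XOR 0 = 1

1


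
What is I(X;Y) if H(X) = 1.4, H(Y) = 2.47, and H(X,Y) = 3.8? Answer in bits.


I(X;Y) = H(X) + H(Y) - H(X,Y) = 1.4 + 2.47 - 3.8 = 0.07

0.07 bits


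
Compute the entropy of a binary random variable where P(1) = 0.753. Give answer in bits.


H = -p*log2(p) - (1-p)*log2(1-p). -0.753*log2(0.753) = 0.308187; -0.247*log2(0.247) = 0.498302. H = 0.308187 + 0.498302 = 0.8065

0.8065 bits


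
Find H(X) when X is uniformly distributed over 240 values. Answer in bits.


H = log2(n) = log2(240) = 7.9069

7.9069 bits


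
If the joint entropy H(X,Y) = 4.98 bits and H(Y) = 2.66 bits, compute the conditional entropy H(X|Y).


H(X|Y) = H(X,Y) - H(Y) = 4.98 - 2.66 = 2.32

2.32 bits


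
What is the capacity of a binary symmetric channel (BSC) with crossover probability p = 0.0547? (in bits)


H(p) = -p*log2(p) - (1-p)*log2(1-p) = -0.0547*log2(0.0547) - 0.9453*log2(0.9453) = 0.229320 + 0.076717 = 0.306. C = 1 - H(p) = 1 - 0.306 = 0.694

0.694 bits


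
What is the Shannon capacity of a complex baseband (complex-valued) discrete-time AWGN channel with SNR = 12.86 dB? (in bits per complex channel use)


SNR_linear = 10^(12.86/10) = 19.3197; C = log2(1 + SNR_linear) = log2(1 + 19.3197) = 4.3448

4.3448 bits/channel use


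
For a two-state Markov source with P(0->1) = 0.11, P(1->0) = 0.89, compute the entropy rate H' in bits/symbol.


Stationary distribution: pi_0 = p10/(p01+p10) = 0.89, pi_1 = 0.11. Entropy rate H' = pi_0*H(p01) + pi_1*H(p10) = 0.89*0.4999 + 0.11*0.4999 = 0.4999

0.4999 bits/symbol


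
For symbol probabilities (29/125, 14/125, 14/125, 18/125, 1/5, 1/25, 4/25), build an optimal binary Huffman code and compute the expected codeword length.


Huffman construction (repeatedly merge the two least-probable nodes; each merge adds 1 bit to every symbol beneath it): 1/25 + 14/125 = 19/125; 14/125 + 18/125 = 32/125; 19/125 + 4/25 = 39/125; 1/5 + 29/125 = 54/125; 32/125 + 39/125 = 71/125; 54/125 + 71/125 = 1. Resulting codeword lengths (in the order the probabilities were given): (2, 4, 3, 3, 2, 4, 3). L_avg = sum(p_i * l_i) = 29/125*2 + 14/125*4 + 14/125*3 + 18/125*3 + 1/5*2 + 1/25*4 + 4/25*3 = 68/25 = 2.72

2.72 bits
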